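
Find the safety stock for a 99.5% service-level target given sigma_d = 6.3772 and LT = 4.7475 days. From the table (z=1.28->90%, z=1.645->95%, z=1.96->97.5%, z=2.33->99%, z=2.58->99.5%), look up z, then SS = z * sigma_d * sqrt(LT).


From the table, SL = 99.5% corresponds to z = 2.58
sqrt(LT) = sqrt(4.7475) = 2.1789
SS = 2.58 * 6.3772 * 2.1789 = 35.8494

35.8494 units


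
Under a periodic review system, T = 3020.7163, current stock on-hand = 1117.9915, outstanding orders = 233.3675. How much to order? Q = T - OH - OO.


Inventory position = OH + OO = 1117.9915 + 233.3675 = 1351.3590
Q = 3020.7163 - 1351.3590 = 1669.3573

1669.3573 units


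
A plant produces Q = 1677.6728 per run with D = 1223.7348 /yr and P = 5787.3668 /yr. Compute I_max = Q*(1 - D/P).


D/P = 0.2114
1 - D/P = 0.7886
I_max = 1677.6728 * 0.7886 = 1322.9300

1322.9300 units


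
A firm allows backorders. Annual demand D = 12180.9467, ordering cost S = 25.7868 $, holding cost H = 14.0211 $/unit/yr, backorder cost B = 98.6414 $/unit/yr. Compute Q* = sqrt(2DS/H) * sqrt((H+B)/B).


sqrt(2DS/H) = 211.6719
sqrt((H+B)/B) = 1.0687
Q* = 211.6719 * 1.0687 = 226.2160

226.2160 units


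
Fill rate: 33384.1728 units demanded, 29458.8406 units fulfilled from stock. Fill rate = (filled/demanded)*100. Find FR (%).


FR = 29458.8406 / 33384.1728 * 100 = 88.2419

88.2419%


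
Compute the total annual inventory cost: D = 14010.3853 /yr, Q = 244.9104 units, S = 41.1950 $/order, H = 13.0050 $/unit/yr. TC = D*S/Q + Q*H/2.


Ordering cost = D*S/Q = 2356.6081
Holding cost = Q*H/2 = 1592.5299
TC = 2356.6081 + 1592.5299 = 3949.1379

3949.1379 $/yr


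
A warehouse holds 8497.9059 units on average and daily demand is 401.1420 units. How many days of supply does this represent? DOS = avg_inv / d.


DOS = 8497.9059 / 401.1420 = 21.1843

21.1843 days


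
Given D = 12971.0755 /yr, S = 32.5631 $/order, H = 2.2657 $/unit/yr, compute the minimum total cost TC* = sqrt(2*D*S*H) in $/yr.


2*D*S*H = 1913965.6114
TC* = sqrt(1913965.6114) = 1383.4615

1383.4615 $/yr


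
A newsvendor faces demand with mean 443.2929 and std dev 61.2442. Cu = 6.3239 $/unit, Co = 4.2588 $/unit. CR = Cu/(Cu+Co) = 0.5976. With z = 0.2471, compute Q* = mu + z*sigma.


CR = Cu/(Cu+Co) = 6.3239/(6.3239+4.2588) = 0.5976
z = 0.2471
Q* = 443.2929 + 0.2471 * 61.2442 = 458.4263

458.4263 units


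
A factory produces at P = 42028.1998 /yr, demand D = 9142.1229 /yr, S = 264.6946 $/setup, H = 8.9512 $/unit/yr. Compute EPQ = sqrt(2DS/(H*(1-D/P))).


1 - D/P = 1 - 0.2175 = 0.7825
H*(1-D/P) = 7.0041
2DS = 4839741.1283
EPQ = sqrt(690986.5465) = 831.2560

831.2560 units


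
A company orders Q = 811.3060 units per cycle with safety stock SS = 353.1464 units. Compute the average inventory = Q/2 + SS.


Q/2 = 405.6530
Avg = 405.6530 + 353.1464 = 758.7994

758.7994 units


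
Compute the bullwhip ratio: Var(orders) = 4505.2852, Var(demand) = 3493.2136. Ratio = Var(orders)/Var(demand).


BW = 4505.2852 / 3493.2136 = 1.2897

1.2897


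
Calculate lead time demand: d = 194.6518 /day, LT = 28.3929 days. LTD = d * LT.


LTD = 194.6518 * 28.3929 = 5526.7291

5526.7291 units


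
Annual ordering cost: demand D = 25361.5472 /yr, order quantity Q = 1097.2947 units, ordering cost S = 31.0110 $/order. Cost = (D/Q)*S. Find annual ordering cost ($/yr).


Number of orders = D/Q = 23.1128
Cost = 23.1128 * 31.0110 = 716.7509

716.7509 $/yr


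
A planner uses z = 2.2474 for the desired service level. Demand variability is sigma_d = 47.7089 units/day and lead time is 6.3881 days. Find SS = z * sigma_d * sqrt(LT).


sqrt(LT) = sqrt(6.3881) = 2.5275
SS = 2.2474 * 47.7089 * 2.5275 = 270.9977

270.9977 units


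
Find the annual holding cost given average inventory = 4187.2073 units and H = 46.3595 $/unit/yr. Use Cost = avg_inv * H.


Cost = 4187.2073 * 46.3595 = 194116.8368

194116.8368 $/yr


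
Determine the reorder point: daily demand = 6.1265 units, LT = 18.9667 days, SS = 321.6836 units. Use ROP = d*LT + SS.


d*LT = 6.1265 * 18.9667 = 116.1995
ROP = 116.1995 + 321.6836 = 437.8831

437.8831 units


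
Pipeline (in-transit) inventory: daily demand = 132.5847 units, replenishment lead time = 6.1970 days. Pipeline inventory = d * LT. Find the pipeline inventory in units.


Pipeline = 132.5847 * 6.1970 = 821.6274

821.6274 units


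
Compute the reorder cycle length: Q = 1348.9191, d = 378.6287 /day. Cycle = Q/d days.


Cycle = 1348.9191 / 378.6287 = 3.5626

3.5626 days


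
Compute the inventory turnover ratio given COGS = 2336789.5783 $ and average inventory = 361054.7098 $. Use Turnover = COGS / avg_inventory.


Turnover = 2336789.5783 / 361054.7098 = 6.4721

6.4721


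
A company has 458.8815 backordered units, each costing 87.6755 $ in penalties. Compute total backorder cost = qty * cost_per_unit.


Total = 458.8815 * 87.6755 = 40232.6650

40232.6650 $


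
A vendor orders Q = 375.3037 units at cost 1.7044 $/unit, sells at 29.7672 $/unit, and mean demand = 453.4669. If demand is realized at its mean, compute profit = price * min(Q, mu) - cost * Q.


Sales at mu = min(375.3037, 453.4669) = 375.3037
Revenue = 29.7672 * 375.3037 = 11171.7403
Total cost = 1.7044 * 375.3037 = 639.6676
Profit = 11171.7403 - 639.6676 = 10532.0727

10532.0727 $


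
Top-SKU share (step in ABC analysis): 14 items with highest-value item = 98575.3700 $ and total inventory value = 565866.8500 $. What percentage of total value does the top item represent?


Top item = 98575.3700
Total = 565866.8500
Percentage = 98575.3700 / 565866.8500 * 100 = 17.4202

17.4202%


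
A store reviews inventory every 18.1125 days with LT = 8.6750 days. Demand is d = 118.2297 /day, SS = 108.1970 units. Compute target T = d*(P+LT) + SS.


P + LT = 26.7875
d*(P+LT) = 118.2297 * 26.7875 = 3167.0781
T = 3167.0781 + 108.1970 = 3275.2751

3275.2751 units


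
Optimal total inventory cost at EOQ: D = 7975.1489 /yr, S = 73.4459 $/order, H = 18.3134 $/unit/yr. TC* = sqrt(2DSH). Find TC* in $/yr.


2*D*S*H = 21453854.6679
TC* = sqrt(21453854.6679) = 4631.8306

4631.8306 $/yr


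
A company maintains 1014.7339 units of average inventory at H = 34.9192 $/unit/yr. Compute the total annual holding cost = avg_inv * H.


Cost = 1014.7339 * 34.9192 = 35433.6960

35433.6960 $/yr


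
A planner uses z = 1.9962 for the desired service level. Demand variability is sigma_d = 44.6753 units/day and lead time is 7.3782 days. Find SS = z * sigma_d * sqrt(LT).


sqrt(LT) = sqrt(7.3782) = 2.7163
SS = 1.9962 * 44.6753 * 2.7163 = 242.2405

242.2405 units


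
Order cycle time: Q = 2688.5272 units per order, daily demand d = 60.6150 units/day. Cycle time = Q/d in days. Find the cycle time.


Cycle = 2688.5272 / 60.6150 = 44.3542

44.3542 days


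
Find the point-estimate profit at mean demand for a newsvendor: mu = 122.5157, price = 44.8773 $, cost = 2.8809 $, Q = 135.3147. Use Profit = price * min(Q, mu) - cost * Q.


Sales at mu = min(135.3147, 122.5157) = 122.5157
Revenue = 44.8773 * 122.5157 = 5498.1738
Total cost = 2.8809 * 135.3147 = 389.8281
Profit = 5498.1738 - 389.8281 = 5108.3457

5108.3457 $


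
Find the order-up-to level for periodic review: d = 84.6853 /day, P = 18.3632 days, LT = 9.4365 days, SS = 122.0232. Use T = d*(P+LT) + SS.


P + LT = 27.7997
d*(P+LT) = 84.6853 * 27.7997 = 2354.2259
T = 2354.2259 + 122.0232 = 2476.2491

2476.2491 units


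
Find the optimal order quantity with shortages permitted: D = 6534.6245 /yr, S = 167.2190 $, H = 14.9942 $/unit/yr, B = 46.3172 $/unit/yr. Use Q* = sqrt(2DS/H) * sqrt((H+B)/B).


sqrt(2DS/H) = 381.7741
sqrt((H+B)/B) = 1.1505
Q* = 381.7741 * 1.1505 = 439.2441

439.2441 units


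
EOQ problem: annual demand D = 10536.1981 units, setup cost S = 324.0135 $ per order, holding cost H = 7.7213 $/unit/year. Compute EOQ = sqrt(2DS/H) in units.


2*D*S = 2 * 10536.1981 * 324.0135 = 6827740.8461
2*D*S/H = 884273.4832
EOQ = sqrt(884273.4832) = 940.3582

940.3582 units


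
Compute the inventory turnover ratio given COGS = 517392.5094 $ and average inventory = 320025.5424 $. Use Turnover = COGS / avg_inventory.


Turnover = 517392.5094 / 320025.5424 = 1.6167

1.6167


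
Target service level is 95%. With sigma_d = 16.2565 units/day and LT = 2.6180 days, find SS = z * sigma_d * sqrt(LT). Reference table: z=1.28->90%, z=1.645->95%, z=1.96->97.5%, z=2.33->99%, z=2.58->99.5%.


From the table, SL = 95% corresponds to z = 1.645
sqrt(LT) = sqrt(2.6180) = 1.6180
SS = 1.645 * 16.2565 * 1.6180 = 43.2691

43.2691 units


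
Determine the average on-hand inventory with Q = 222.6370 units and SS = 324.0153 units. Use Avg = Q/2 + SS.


Q/2 = 111.3185
Avg = 111.3185 + 324.0153 = 435.3338

435.3338 units


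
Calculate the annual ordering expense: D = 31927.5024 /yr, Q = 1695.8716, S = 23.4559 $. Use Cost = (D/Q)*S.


Number of orders = D/Q = 18.8266
Cost = 18.8266 * 23.4559 = 441.5949

441.5949 $/yr


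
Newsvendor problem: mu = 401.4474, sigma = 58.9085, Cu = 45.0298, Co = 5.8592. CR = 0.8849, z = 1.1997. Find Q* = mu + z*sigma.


CR = Cu/(Cu+Co) = 45.0298/(45.0298+5.8592) = 0.8849
z = 1.1997
Q* = 401.4474 + 1.1997 * 58.9085 = 472.1199

472.1199 units


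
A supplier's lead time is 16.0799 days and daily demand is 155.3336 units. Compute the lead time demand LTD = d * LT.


LTD = 155.3336 * 16.0799 = 2497.7488

2497.7488 units


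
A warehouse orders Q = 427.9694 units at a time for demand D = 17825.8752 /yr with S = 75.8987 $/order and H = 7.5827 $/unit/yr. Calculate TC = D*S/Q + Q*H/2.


Ordering cost = D*S/Q = 3161.3493
Holding cost = Q*H/2 = 1622.5818
TC = 3161.3493 + 1622.5818 = 4783.9311

4783.9311 $/yr


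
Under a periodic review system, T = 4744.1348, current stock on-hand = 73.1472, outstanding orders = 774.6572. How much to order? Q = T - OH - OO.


Inventory position = OH + OO = 73.1472 + 774.6572 = 847.8044
Q = 4744.1348 - 847.8044 = 3896.3304

3896.3304 units


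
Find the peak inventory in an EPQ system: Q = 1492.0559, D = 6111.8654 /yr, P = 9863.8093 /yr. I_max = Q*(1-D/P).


D/P = 0.6196
1 - D/P = 0.3804
I_max = 1492.0559 * 0.3804 = 567.5404

567.5404 units


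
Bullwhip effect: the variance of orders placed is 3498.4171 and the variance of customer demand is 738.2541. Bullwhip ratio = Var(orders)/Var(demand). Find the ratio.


BW = 3498.4171 / 738.2541 = 4.7388

4.7388


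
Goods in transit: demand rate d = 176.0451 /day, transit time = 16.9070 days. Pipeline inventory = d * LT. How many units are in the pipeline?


Pipeline = 176.0451 * 16.9070 = 2976.3945

2976.3945 units


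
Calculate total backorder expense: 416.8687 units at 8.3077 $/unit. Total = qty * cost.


Total = 416.8687 * 8.3077 = 3463.2201

3463.2201 $


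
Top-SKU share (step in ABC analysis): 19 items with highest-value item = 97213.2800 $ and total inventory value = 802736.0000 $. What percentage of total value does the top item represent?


Top item = 97213.2800
Total = 802736.0000
Percentage = 97213.2800 / 802736.0000 * 100 = 12.1102

12.1102%


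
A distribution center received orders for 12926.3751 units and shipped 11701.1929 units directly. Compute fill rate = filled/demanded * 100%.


FR = 11701.1929 / 12926.3751 * 100 = 90.5218

90.5218%


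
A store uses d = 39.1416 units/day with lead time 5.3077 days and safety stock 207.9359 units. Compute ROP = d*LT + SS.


d*LT = 39.1416 * 5.3077 = 207.7519
ROP = 207.7519 + 207.9359 = 415.6878

415.6878 units


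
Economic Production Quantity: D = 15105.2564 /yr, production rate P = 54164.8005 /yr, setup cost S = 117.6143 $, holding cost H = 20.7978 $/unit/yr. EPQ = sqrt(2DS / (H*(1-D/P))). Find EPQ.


1 - D/P = 1 - 0.2789 = 0.7211
H*(1-D/P) = 14.9978
2DS = 3553188.3156
EPQ = sqrt(236914.0439) = 486.7382

486.7382 units


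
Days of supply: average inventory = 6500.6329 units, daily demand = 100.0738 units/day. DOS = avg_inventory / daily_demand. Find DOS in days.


DOS = 6500.6329 / 100.0738 = 64.9584

64.9584 days


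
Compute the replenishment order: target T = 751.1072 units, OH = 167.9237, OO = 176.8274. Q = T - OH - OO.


Inventory position = OH + OO = 167.9237 + 176.8274 = 344.7511
Q = 751.1072 - 344.7511 = 406.3561

406.3561 units


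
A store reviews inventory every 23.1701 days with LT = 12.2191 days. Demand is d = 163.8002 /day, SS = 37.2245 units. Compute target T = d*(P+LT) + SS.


P + LT = 35.3892
d*(P+LT) = 163.8002 * 35.3892 = 5796.7580
T = 5796.7580 + 37.2245 = 5833.9825

5833.9825 units


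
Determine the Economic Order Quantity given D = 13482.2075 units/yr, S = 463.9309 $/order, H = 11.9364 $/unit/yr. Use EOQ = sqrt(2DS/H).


2*D*S = 2 * 13482.2075 * 463.9309 = 12509625.3189
2*D*S/H = 1048023.3001
EOQ = sqrt(1048023.3001) = 1023.7301

1023.7301 units


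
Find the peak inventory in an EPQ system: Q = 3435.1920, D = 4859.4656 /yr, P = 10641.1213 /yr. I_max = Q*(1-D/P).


D/P = 0.4567
1 - D/P = 0.5433
I_max = 3435.1920 * 0.5433 = 1866.4478

1866.4478 units


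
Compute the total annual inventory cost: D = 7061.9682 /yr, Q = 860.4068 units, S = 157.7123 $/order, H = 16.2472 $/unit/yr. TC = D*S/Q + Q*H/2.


Ordering cost = D*S/Q = 1294.4566
Holding cost = Q*H/2 = 6989.6007
TC = 1294.4566 + 6989.6007 = 8284.0573

8284.0573 $/yr


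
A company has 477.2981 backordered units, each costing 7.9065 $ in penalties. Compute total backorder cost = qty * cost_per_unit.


Total = 477.2981 * 7.9065 = 3773.7574

3773.7574 $


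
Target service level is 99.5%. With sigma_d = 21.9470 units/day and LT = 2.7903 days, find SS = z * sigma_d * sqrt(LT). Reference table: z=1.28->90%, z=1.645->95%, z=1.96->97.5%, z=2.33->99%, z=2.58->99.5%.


From the table, SL = 99.5% corresponds to z = 2.58
sqrt(LT) = sqrt(2.7903) = 1.6704
SS = 2.58 * 21.9470 * 1.6704 = 94.5846

94.5846 units


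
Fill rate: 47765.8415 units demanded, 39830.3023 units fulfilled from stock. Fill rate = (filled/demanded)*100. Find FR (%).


FR = 39830.3023 / 47765.8415 * 100 = 83.3866

83.3866%


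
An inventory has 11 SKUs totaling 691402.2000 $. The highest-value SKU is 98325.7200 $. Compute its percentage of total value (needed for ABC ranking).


Top item = 98325.7200
Total = 691402.2000
Percentage = 98325.7200 / 691402.2000 * 100 = 14.2212

14.2212%


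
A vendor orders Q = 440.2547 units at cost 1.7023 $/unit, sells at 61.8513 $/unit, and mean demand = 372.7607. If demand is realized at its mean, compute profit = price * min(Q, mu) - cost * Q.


Sales at mu = min(440.2547, 372.7607) = 372.7607
Revenue = 61.8513 * 372.7607 = 23055.7339
Total cost = 1.7023 * 440.2547 = 749.4456
Profit = 23055.7339 - 749.4456 = 22306.2883

22306.2883 $


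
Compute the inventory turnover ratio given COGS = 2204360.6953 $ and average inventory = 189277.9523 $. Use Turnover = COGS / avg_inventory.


Turnover = 2204360.6953 / 189277.9523 = 11.6462

11.6462


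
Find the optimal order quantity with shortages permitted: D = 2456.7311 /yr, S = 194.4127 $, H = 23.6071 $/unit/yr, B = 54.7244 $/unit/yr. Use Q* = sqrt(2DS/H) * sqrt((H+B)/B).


sqrt(2DS/H) = 201.1568
sqrt((H+B)/B) = 1.1964
Q* = 201.1568 * 1.1964 = 240.6648

240.6648 units


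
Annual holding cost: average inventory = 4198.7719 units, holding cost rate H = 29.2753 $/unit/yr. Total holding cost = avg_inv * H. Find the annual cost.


Cost = 4198.7719 * 29.2753 = 122920.3070

122920.3070 $/yr


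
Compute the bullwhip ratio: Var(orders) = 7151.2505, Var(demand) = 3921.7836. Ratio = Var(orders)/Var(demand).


BW = 7151.2505 / 3921.7836 = 1.8235

1.8235


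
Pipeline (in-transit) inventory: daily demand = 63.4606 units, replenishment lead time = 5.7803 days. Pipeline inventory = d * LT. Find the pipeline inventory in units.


Pipeline = 63.4606 * 5.7803 = 366.8213

366.8213 units


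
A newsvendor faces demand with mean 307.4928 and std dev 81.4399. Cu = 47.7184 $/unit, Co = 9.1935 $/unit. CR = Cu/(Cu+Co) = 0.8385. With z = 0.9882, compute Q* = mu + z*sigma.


CR = Cu/(Cu+Co) = 47.7184/(47.7184+9.1935) = 0.8385
z = 0.9882
Q* = 307.4928 + 0.9882 * 81.4399 = 387.9717

387.9717 units


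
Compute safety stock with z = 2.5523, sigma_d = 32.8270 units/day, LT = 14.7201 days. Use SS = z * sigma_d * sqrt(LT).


sqrt(LT) = sqrt(14.7201) = 3.8367
SS = 2.5523 * 32.8270 * 3.8367 = 321.4536

321.4536 units


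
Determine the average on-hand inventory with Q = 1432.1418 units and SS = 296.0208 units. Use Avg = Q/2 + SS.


Q/2 = 716.0709
Avg = 716.0709 + 296.0208 = 1012.0917

1012.0917 units


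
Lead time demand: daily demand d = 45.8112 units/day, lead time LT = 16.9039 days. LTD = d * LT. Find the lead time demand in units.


LTD = 45.8112 * 16.9039 = 774.3879

774.3879 units


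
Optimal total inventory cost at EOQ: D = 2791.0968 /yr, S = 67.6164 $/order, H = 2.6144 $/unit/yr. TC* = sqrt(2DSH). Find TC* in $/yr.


2*D*S*H = 986799.6207
TC* = sqrt(986799.6207) = 993.3779

993.3779 $/yr


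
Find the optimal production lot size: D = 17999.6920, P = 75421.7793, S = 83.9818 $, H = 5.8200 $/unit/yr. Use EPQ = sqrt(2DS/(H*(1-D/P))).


1 - D/P = 1 - 0.2387 = 0.7613
H*(1-D/P) = 4.4310
2DS = 3023293.0672
EPQ = sqrt(682299.5144) = 826.0142

826.0142 units


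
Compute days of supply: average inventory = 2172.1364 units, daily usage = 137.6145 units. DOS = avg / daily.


DOS = 2172.1364 / 137.6145 = 15.7842

15.7842 days


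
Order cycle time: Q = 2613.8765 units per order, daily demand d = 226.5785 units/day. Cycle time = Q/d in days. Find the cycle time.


Cycle = 2613.8765 / 226.5785 = 11.5363

11.5363 days


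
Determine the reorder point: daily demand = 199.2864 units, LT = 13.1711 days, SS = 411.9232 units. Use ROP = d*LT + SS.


d*LT = 199.2864 * 13.1711 = 2624.8211
ROP = 2624.8211 + 411.9232 = 3036.7443

3036.7443 units


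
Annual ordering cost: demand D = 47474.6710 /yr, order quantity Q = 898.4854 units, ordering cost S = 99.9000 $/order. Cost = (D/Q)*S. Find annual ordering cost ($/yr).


Number of orders = D/Q = 52.8386
Cost = 52.8386 * 99.9000 = 5278.5717

5278.5717 $/yr


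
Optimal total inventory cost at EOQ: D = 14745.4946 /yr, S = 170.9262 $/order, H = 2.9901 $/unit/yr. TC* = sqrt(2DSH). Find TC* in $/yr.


2*D*S*H = 15072444.4057
TC* = sqrt(15072444.4057) = 3882.3246

3882.3246 $/yr


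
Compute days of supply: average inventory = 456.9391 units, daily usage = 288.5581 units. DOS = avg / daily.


DOS = 456.9391 / 288.5581 = 1.5835

1.5835 days


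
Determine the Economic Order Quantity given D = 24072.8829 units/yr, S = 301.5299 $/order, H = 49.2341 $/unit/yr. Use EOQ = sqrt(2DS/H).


2*D*S = 2 * 24072.8829 * 301.5299 = 14517387.9471
2*D*S/H = 294864.4932
EOQ = sqrt(294864.4932) = 543.0143

543.0143 units


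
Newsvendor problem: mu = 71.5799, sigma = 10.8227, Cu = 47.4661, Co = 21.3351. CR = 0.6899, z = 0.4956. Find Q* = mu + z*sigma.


CR = Cu/(Cu+Co) = 47.4661/(47.4661+21.3351) = 0.6899
z = 0.4956
Q* = 71.5799 + 0.4956 * 10.8227 = 76.9436

76.9436 units


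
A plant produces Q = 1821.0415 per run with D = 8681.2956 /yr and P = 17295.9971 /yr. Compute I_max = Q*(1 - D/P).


D/P = 0.5019
1 - D/P = 0.4981
I_max = 1821.0415 * 0.4981 = 907.0150

907.0150 units


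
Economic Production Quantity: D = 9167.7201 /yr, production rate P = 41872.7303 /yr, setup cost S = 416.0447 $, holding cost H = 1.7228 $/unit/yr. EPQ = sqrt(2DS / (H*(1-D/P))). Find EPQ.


1 - D/P = 1 - 0.2189 = 0.7811
H*(1-D/P) = 1.3456
2DS = 7628362.7174
EPQ = sqrt(5669091.4499) = 2380.9854

2380.9854 units


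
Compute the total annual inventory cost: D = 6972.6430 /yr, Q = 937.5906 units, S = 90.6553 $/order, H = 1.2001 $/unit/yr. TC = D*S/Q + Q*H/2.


Ordering cost = D*S/Q = 674.1824
Holding cost = Q*H/2 = 562.6012
TC = 674.1824 + 562.6012 = 1236.7836

1236.7836 $/yr


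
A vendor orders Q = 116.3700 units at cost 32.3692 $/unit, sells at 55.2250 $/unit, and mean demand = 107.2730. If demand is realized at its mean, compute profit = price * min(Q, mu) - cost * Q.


Sales at mu = min(116.3700, 107.2730) = 107.2730
Revenue = 55.2250 * 107.2730 = 5924.1514
Total cost = 32.3692 * 116.3700 = 3766.8038
Profit = 5924.1514 - 3766.8038 = 2157.3476

2157.3476 $


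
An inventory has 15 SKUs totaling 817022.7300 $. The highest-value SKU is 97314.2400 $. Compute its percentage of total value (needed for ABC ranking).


Top item = 97314.2400
Total = 817022.7300
Percentage = 97314.2400 / 817022.7300 * 100 = 11.9108

11.9108%


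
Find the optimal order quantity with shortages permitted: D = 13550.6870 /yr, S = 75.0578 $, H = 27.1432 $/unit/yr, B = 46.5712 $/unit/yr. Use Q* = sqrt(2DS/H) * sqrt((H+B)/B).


sqrt(2DS/H) = 273.7556
sqrt((H+B)/B) = 1.2581
Q* = 273.7556 * 1.2581 = 344.4138

344.4138 units


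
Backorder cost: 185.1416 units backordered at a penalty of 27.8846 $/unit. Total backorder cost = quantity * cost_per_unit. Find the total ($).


Total = 185.1416 * 27.8846 = 5162.5995

5162.5995 $


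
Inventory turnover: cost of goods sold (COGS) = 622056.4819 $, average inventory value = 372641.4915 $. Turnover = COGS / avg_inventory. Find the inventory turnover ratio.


Turnover = 622056.4819 / 372641.4915 = 1.6693

1.6693


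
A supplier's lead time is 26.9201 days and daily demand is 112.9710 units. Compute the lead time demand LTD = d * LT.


LTD = 112.9710 * 26.9201 = 3041.1906

3041.1906 units


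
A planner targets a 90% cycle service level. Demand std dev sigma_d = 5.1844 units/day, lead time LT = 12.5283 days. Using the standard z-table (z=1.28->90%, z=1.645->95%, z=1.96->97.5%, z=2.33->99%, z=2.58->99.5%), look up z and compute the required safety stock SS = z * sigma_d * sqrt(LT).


From the table, SL = 90% corresponds to z = 1.28
sqrt(LT) = sqrt(12.5283) = 3.5395
SS = 1.28 * 5.1844 * 3.5395 = 23.4885

23.4885 units


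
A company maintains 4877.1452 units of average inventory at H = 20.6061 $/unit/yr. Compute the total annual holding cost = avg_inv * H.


Cost = 4877.1452 * 20.6061 = 100498.9417

100498.9417 $/yr


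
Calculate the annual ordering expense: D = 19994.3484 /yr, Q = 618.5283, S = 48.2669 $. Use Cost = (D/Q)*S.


Number of orders = D/Q = 32.3257
Cost = 32.3257 * 48.2669 = 1560.2604

1560.2604 $/yr


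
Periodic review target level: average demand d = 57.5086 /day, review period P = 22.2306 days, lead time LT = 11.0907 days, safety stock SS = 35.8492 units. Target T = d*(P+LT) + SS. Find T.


P + LT = 33.3213
d*(P+LT) = 57.5086 * 33.3213 = 1916.2613
T = 1916.2613 + 35.8492 = 1952.1105

1952.1105 units


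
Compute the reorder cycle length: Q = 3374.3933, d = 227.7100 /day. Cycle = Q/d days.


Cycle = 3374.3933 / 227.7100 = 14.8188

14.8188 days


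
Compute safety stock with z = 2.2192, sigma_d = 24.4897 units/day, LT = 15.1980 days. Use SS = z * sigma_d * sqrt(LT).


sqrt(LT) = sqrt(15.1980) = 3.8985
SS = 2.2192 * 24.4897 * 3.8985 = 211.8718

211.8718 units


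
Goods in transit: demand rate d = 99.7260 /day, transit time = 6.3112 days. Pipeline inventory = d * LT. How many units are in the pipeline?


Pipeline = 99.7260 * 6.3112 = 629.3907

629.3907 units


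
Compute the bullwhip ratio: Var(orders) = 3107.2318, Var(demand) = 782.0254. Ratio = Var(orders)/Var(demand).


BW = 3107.2318 / 782.0254 = 3.9733

3.9733


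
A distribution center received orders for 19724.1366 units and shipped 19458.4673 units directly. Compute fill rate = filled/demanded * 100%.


FR = 19458.4673 / 19724.1366 * 100 = 98.6531

98.6531%


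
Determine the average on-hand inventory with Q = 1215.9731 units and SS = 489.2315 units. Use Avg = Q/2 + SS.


Q/2 = 607.9865
Avg = 607.9865 + 489.2315 = 1097.2180

1097.2180 units


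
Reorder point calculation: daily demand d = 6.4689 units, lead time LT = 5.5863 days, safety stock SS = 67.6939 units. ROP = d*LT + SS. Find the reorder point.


d*LT = 6.4689 * 5.5863 = 36.1372
ROP = 36.1372 + 67.6939 = 103.8311

103.8311 units


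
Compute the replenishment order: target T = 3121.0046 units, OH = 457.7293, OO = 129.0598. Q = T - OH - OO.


Inventory position = OH + OO = 457.7293 + 129.0598 = 586.7891
Q = 3121.0046 - 586.7891 = 2534.2155

2534.2155 units


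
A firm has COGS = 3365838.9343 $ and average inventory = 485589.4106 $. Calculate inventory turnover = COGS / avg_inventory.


Turnover = 3365838.9343 / 485589.4106 = 6.9315

6.9315


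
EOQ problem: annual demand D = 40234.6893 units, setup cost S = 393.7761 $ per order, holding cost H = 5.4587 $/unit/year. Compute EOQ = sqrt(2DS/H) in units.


2*D*S = 2 * 40234.6893 * 393.7761 = 31686918.0745
2*D*S/H = 5804846.9552
EOQ = sqrt(5804846.9552) = 2409.3250

2409.3250 units


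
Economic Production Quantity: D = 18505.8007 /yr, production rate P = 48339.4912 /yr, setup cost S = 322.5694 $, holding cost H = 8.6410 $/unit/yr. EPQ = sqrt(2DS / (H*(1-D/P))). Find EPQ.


1 - D/P = 1 - 0.3828 = 0.6172
H*(1-D/P) = 5.3330
2DS = 11938810.0566
EPQ = sqrt(2238680.5834) = 1496.2221

1496.2221 units


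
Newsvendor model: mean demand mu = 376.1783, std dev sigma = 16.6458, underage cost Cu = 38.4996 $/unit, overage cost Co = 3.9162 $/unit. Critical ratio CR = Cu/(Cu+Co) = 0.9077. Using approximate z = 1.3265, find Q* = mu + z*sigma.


CR = Cu/(Cu+Co) = 38.4996/(38.4996+3.9162) = 0.9077
z = 1.3265
Q* = 376.1783 + 1.3265 * 16.6458 = 398.2590

398.2590 units


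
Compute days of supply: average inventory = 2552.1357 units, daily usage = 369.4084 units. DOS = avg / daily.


DOS = 2552.1357 / 369.4084 = 6.9087

6.9087 days


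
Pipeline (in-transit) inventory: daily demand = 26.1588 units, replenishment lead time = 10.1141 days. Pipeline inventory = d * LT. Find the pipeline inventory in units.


Pipeline = 26.1588 * 10.1141 = 264.5727

264.5727 units


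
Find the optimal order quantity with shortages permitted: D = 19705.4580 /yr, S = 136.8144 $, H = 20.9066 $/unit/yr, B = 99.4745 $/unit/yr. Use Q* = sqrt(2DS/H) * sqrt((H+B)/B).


sqrt(2DS/H) = 507.8465
sqrt((H+B)/B) = 1.1001
Q* = 507.8465 * 1.1001 = 558.6705

558.6705 units


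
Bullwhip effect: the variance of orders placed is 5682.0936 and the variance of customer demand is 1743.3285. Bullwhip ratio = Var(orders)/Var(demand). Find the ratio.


BW = 5682.0936 / 1743.3285 = 3.2593

3.2593


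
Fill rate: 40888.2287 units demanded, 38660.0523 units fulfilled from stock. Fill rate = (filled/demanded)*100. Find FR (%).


FR = 38660.0523 / 40888.2287 * 100 = 94.5506

94.5506%


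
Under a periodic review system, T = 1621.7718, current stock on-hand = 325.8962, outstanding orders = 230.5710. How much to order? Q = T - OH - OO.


Inventory position = OH + OO = 325.8962 + 230.5710 = 556.4672
Q = 1621.7718 - 556.4672 = 1065.3046

1065.3046 units


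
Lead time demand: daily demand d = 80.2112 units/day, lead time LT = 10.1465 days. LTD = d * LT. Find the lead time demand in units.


LTD = 80.2112 * 10.1465 = 813.8629

813.8629 units


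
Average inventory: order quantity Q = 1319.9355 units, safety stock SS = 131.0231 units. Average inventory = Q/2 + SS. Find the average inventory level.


Q/2 = 659.9678
Avg = 659.9678 + 131.0231 = 790.9909

790.9909 units


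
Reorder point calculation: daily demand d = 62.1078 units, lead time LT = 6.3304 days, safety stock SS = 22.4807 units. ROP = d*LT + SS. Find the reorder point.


d*LT = 62.1078 * 6.3304 = 393.1672
ROP = 393.1672 + 22.4807 = 415.6479

415.6479 units


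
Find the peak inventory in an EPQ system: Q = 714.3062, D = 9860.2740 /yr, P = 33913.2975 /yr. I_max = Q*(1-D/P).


D/P = 0.2907
1 - D/P = 0.7093
I_max = 714.3062 * 0.7093 = 506.6220

506.6220 units


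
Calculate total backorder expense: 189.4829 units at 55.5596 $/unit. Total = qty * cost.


Total = 189.4829 * 55.5596 = 10527.5941

10527.5941 $


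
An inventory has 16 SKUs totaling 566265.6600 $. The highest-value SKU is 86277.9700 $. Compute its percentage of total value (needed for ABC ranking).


Top item = 86277.9700
Total = 566265.6600
Percentage = 86277.9700 / 566265.6600 * 100 = 15.2363

15.2363%


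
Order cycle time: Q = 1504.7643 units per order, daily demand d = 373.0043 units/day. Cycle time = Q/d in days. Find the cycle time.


Cycle = 1504.7643 / 373.0043 = 4.0342

4.0342 days


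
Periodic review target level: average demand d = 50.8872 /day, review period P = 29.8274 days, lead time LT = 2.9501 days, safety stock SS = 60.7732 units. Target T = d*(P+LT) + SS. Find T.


P + LT = 32.7775
d*(P+LT) = 50.8872 * 32.7775 = 1667.9552
T = 1667.9552 + 60.7732 = 1728.7284

1728.7284 units


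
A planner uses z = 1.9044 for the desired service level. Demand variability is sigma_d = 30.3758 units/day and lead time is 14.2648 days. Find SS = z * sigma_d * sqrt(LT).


sqrt(LT) = sqrt(14.2648) = 3.7769
SS = 1.9044 * 30.3758 * 3.7769 = 218.4835

218.4835 units


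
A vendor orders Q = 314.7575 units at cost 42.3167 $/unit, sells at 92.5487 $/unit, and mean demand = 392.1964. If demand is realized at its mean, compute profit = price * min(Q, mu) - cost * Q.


Sales at mu = min(314.7575, 392.1964) = 314.7575
Revenue = 92.5487 * 314.7575 = 29130.3974
Total cost = 42.3167 * 314.7575 = 13319.4987
Profit = 29130.3974 - 13319.4987 = 15810.8987

15810.8987 $


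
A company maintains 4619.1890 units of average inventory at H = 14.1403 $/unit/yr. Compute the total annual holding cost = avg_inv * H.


Cost = 4619.1890 * 14.1403 = 65316.7182

65316.7182 $/yr


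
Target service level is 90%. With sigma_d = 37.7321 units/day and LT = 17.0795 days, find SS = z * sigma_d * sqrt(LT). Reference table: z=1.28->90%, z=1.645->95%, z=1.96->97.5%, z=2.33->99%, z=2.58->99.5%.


From the table, SL = 90% corresponds to z = 1.28
sqrt(LT) = sqrt(17.0795) = 4.1327
SS = 1.28 * 37.7321 * 4.1327 = 199.5991

199.5991 units


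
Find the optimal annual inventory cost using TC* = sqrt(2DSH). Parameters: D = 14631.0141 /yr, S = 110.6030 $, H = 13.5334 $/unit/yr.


2*D*S*H = 43800417.4523
TC* = sqrt(43800417.4523) = 6618.1884

6618.1884 $/yr


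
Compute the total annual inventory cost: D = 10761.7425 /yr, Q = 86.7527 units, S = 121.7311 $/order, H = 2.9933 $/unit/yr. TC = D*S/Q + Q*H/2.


Ordering cost = D*S/Q = 15100.8413
Holding cost = Q*H/2 = 129.8384
TC = 15100.8413 + 129.8384 = 15230.6797

15230.6797 $/yr


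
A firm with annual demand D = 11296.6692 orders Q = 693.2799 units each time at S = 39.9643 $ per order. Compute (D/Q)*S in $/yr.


Number of orders = D/Q = 16.2945
Cost = 16.2945 * 39.9643 = 651.1994

651.1994 $/yr


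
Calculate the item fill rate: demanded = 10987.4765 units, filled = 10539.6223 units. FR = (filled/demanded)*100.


FR = 10539.6223 / 10987.4765 * 100 = 95.9240

95.9240%


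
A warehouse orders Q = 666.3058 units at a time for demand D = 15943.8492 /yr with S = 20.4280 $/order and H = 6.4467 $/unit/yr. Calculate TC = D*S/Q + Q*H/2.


Ordering cost = D*S/Q = 488.8160
Holding cost = Q*H/2 = 2147.7368
TC = 488.8160 + 2147.7368 = 2636.5528

2636.5528 $/yr


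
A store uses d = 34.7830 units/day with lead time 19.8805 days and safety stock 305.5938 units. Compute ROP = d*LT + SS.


d*LT = 34.7830 * 19.8805 = 691.5034
ROP = 691.5034 + 305.5938 = 997.0972

997.0972 units


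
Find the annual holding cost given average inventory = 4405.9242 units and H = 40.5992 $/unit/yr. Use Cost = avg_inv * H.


Cost = 4405.9242 * 40.5992 = 178876.9978

178876.9978 $/yr


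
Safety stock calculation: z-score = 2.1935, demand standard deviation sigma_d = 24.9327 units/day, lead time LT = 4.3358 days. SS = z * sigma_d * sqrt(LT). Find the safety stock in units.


sqrt(LT) = sqrt(4.3358) = 2.0823
SS = 2.1935 * 24.9327 * 2.0823 = 113.8785

113.8785 units


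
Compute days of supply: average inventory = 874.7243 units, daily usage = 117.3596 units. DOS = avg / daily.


DOS = 874.7243 / 117.3596 = 7.4534

7.4534 days


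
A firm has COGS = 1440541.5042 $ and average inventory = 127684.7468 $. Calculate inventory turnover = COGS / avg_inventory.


Turnover = 1440541.5042 / 127684.7468 = 11.2820

11.2820


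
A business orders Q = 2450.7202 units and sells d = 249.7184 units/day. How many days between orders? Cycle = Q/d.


Cycle = 2450.7202 / 249.7184 = 9.8139

9.8139 days


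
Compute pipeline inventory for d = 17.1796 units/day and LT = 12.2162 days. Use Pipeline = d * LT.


Pipeline = 17.1796 * 12.2162 = 209.8694

209.8694 units


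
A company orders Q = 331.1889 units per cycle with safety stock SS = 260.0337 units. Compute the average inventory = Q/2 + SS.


Q/2 = 165.5944
Avg = 165.5944 + 260.0337 = 425.6282

425.6282 units


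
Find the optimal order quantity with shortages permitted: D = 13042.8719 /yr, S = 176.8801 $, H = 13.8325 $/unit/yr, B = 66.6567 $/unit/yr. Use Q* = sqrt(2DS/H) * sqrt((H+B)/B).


sqrt(2DS/H) = 577.5516
sqrt((H+B)/B) = 1.0989
Q* = 577.5516 * 1.0989 = 634.6549

634.6549 units


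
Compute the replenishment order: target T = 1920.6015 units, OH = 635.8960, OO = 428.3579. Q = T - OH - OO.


Inventory position = OH + OO = 635.8960 + 428.3579 = 1064.2539
Q = 1920.6015 - 1064.2539 = 856.3476

856.3476 units


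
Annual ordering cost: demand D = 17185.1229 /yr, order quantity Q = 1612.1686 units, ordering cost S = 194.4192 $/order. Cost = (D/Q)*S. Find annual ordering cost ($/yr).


Number of orders = D/Q = 10.6596
Cost = 10.6596 * 194.4192 = 2072.4370

2072.4370 $/yr


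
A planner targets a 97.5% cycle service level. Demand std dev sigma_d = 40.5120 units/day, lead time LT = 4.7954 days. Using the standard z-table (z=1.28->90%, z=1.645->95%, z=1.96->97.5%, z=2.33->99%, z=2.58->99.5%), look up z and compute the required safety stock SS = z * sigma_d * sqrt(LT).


From the table, SL = 97.5% corresponds to z = 1.96
sqrt(LT) = sqrt(4.7954) = 2.1898
SS = 1.96 * 40.5120 * 2.1898 = 173.8810

173.8810 units


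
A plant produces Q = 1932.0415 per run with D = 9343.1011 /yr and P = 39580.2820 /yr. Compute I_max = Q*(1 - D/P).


D/P = 0.2361
1 - D/P = 0.7639
I_max = 1932.0415 * 0.7639 = 1475.9745

1475.9745 units


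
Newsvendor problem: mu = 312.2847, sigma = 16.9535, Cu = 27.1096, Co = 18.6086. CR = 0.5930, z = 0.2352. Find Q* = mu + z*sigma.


CR = Cu/(Cu+Co) = 27.1096/(27.1096+18.6086) = 0.5930
z = 0.2352
Q* = 312.2847 + 0.2352 * 16.9535 = 316.2722

316.2722 units


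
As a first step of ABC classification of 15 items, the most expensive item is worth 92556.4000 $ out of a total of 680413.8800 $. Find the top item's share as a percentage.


Top item = 92556.4000
Total = 680413.8800
Percentage = 92556.4000 / 680413.8800 * 100 = 13.6030

13.6030%


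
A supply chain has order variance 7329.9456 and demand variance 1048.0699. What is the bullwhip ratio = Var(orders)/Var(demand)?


BW = 7329.9456 / 1048.0699 = 6.9938

6.9938


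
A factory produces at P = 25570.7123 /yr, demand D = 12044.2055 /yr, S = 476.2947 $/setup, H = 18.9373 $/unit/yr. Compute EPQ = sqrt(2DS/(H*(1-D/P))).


1 - D/P = 1 - 0.4710 = 0.5290
H*(1-D/P) = 10.0175
2DS = 11473182.4907
EPQ = sqrt(1145309.8954) = 1070.1915

1070.1915 units


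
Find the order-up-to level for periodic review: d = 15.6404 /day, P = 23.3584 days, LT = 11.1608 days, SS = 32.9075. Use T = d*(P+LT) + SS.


P + LT = 34.5192
d*(P+LT) = 15.6404 * 34.5192 = 539.8941
T = 539.8941 + 32.9075 = 572.8016

572.8016 units


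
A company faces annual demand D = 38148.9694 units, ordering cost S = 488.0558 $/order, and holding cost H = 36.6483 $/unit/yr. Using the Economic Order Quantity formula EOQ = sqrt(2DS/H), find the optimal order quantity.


2*D*S = 2 * 38148.9694 * 488.0558 = 37237651.5594
2*D*S/H = 1016081.2796
EOQ = sqrt(1016081.2796) = 1008.0086

1008.0086 units


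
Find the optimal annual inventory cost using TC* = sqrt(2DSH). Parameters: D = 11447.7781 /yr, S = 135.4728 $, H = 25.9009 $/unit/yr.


2*D*S*H = 80337471.7973
TC* = sqrt(80337471.7973) = 8963.1173

8963.1173 $/yr


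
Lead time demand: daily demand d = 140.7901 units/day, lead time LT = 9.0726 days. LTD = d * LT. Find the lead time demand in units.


LTD = 140.7901 * 9.0726 = 1277.3323

1277.3323 units


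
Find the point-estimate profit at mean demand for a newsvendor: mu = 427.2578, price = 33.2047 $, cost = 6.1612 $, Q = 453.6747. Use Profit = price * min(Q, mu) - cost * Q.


Sales at mu = min(453.6747, 427.2578) = 427.2578
Revenue = 33.2047 * 427.2578 = 14186.9671
Total cost = 6.1612 * 453.6747 = 2795.1806
Profit = 14186.9671 - 2795.1806 = 11391.7865

11391.7865 $


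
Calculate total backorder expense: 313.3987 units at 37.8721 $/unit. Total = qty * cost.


Total = 313.3987 * 37.8721 = 11869.0669

11869.0669 $


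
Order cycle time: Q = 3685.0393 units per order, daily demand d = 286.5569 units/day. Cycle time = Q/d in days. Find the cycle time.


Cycle = 3685.0393 / 286.5569 = 12.8597

12.8597 days


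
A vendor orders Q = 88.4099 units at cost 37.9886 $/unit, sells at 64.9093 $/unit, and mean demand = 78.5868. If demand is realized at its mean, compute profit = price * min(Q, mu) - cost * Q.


Sales at mu = min(88.4099, 78.5868) = 78.5868
Revenue = 64.9093 * 78.5868 = 5101.0142
Total cost = 37.9886 * 88.4099 = 3358.5683
Profit = 5101.0142 - 3358.5683 = 1742.4459

1742.4459 $


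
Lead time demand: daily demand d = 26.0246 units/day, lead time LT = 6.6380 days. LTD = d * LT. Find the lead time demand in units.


LTD = 26.0246 * 6.6380 = 172.7513

172.7513 units


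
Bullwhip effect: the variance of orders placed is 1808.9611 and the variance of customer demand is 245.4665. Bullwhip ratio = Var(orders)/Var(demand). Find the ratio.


BW = 1808.9611 / 245.4665 = 7.3695

7.3695


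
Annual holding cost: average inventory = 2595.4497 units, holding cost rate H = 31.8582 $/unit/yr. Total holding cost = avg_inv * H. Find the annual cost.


Cost = 2595.4497 * 31.8582 = 82686.3556

82686.3556 $/yr


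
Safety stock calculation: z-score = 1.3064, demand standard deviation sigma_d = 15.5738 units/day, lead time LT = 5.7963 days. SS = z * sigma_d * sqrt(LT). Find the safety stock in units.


sqrt(LT) = sqrt(5.7963) = 2.4076
SS = 1.3064 * 15.5738 * 2.4076 = 48.9831

48.9831 units


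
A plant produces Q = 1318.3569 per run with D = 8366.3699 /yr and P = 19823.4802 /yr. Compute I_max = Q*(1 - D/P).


D/P = 0.4220
1 - D/P = 0.5780
I_max = 1318.3569 * 0.5780 = 761.9530

761.9530 units


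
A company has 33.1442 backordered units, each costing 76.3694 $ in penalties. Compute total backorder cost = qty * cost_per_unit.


Total = 33.1442 * 76.3694 = 2531.2027

2531.2027 $


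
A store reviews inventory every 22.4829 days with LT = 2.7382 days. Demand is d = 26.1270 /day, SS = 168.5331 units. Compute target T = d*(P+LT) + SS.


P + LT = 25.2211
d*(P+LT) = 26.1270 * 25.2211 = 658.9517
T = 658.9517 + 168.5331 = 827.4848

827.4848 units


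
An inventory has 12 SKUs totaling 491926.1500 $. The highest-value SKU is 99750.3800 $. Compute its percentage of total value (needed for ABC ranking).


Top item = 99750.3800
Total = 491926.1500
Percentage = 99750.3800 / 491926.1500 * 100 = 20.2775

20.2775%


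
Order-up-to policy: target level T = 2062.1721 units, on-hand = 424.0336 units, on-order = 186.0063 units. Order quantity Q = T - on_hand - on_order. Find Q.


Inventory position = OH + OO = 424.0336 + 186.0063 = 610.0399
Q = 2062.1721 - 610.0399 = 1452.1322

1452.1322 units


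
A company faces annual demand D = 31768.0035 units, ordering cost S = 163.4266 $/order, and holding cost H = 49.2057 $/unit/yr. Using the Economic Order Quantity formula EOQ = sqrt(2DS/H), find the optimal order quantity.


2*D*S = 2 * 31768.0035 * 163.4266 = 10383473.6016
2*D*S/H = 211021.7638
EOQ = sqrt(211021.7638) = 459.3711

459.3711 units
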